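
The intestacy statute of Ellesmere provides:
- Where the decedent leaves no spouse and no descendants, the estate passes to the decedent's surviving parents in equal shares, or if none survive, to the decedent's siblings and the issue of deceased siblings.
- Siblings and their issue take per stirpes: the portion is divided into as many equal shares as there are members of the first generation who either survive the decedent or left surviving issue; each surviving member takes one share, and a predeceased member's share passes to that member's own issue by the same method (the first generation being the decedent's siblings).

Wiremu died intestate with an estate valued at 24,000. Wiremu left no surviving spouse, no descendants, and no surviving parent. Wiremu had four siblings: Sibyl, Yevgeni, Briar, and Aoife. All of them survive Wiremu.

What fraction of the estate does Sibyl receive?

Sibyl receives 1/4 of the estate.

The entire 24,000 passes to the siblings and their issue.
That amount (24,000) is divided into 4 shares of 6,000: Sibyl, Yevgeni, Briar, and Aoife each take 6,000.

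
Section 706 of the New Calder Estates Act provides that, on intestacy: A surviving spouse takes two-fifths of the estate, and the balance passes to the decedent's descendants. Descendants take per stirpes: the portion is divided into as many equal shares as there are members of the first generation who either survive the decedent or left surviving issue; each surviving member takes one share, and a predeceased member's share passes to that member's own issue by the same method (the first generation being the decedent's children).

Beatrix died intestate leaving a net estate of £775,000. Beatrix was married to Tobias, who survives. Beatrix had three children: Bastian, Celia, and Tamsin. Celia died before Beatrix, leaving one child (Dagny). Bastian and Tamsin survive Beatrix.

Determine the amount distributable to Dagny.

Dagny receives £155,000.

Tobias takes two-fifths of £775,000 = £310,000. The remaining £465,000 passes to the descendants.
The descendants' portion (£465,000) is divided into 3 shares of £155,000: Bastian and Tamsin each take £155,000; Celia's £155,000 share passes to Celia's issue.
Celia's share (£155,000) passes entirely to Dagny.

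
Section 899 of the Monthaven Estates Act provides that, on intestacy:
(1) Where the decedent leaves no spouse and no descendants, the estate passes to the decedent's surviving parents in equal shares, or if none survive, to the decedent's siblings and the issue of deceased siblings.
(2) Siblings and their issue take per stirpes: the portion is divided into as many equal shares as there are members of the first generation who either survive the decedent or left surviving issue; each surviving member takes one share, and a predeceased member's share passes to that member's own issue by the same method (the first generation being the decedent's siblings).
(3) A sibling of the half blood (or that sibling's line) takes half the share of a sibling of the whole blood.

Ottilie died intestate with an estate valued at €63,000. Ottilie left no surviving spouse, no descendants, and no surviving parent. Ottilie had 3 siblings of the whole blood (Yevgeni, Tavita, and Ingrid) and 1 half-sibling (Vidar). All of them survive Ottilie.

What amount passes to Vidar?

The entire €63,000 passes to the siblings and their issue.
Counting each half-blood sibling's line as half a unit, there are 7/2 units in €63,000, so one unit is €18,000. Whole-blood lines (Yevgeni, Tavita, and Ingrid) take €18,000 each; half-blood lines (Vidar) take €9,000 each.

Vidar receives €9,000.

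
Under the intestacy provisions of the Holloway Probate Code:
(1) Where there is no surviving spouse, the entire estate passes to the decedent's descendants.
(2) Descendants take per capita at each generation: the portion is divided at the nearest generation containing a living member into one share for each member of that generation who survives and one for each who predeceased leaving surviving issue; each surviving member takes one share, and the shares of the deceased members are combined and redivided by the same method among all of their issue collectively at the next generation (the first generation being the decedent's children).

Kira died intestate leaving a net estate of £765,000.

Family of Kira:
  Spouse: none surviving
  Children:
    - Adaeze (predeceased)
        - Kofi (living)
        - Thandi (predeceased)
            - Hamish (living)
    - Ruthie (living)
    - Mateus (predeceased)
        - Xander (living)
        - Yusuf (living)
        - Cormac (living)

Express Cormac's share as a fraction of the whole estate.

Cormac receives 2/15 of the estate.

The entire £765,000 passes to the descendants.
That amount (£765,000) is divided at the children's generation into 3 shares of £255,000. Ruthie takes £255,000. The 2 shares of the deceased (Adaeze and Mateus) are combined into a pool of £510,000.
That pool (£510,000) is divided at the grandchildren's generation into 5 shares of £102,000. Kofi, Xander, Yusuf, and Cormac each take £102,000. The remaining share for the deceased Thandi (£102,000) is carried to the next generation.
That pool (£102,000) passes entirely to Hamish, the sole taker at the great-grandchildren's generation.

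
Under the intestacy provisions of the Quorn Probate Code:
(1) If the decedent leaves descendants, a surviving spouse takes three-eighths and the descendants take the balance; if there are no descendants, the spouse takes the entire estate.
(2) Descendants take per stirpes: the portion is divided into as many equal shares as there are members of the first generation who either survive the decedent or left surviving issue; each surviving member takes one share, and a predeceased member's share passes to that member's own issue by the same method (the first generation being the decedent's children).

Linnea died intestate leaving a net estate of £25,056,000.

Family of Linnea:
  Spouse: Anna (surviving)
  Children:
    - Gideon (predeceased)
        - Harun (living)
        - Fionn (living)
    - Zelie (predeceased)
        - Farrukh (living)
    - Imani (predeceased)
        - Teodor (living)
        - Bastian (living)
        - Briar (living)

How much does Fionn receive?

Fionn receives £2,610,000.

Anna takes three-eighths of £25,056,000 = £9,396,000. The remaining £15,660,000 passes to the descendants.
The descendants' portion (£15,660,000) is divided into 3 shares of £5,220,000: Gideon's £5,220,000 share passes to Gideon's issue; Zelie's £5,220,000 share passes to Zelie's issue; Imani's £5,220,000 share passes to Imani's issue.
Gideon's share (£5,220,000) is divided into 2 shares of £2,610,000: Harun and Fionn each take £2,610,000.
Zelie's share (£5,220,000) passes entirely to Farrukh.
Imani's share (£5,220,000) is divided into 3 shares of £1,740,000: Teodor, Bastian, and Briar each take £1,740,000.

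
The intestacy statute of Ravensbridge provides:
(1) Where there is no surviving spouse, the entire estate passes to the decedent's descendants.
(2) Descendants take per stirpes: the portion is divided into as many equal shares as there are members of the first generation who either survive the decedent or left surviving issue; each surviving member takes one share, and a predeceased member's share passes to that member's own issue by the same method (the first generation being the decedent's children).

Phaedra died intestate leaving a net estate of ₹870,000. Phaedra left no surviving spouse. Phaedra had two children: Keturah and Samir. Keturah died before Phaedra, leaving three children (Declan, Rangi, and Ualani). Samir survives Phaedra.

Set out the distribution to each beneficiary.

Declan: ₹145,000; Rangi: ₹145,000; Ualani: ₹145,000; Samir: ₹435,000

The entire ₹870,000 passes to the descendants.
That amount (₹870,000) is divided into 2 shares of ₹435,000: Samir takes ₹435,000; Keturah's ₹435,000 share passes to Keturah's issue.
Keturah's share (₹435,000) is divided into 3 shares of ₹145,000: Declan, Rangi, and Ualani each take ₹145,000.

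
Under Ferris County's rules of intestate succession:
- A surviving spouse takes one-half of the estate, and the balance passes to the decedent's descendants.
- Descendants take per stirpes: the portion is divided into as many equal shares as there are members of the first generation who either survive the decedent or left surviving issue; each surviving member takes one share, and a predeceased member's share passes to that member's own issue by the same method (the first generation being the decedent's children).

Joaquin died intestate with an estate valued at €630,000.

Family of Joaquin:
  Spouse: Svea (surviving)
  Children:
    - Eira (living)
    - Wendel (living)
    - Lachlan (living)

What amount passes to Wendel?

Svea takes one-half of €630,000 = €315,000. The remaining €315,000 passes to the descendants.
The descendants' portion (€315,000) is divided into 3 shares of €105,000: Eira, Wendel, and Lachlan each take €105,000.

Wendel receives €105,000.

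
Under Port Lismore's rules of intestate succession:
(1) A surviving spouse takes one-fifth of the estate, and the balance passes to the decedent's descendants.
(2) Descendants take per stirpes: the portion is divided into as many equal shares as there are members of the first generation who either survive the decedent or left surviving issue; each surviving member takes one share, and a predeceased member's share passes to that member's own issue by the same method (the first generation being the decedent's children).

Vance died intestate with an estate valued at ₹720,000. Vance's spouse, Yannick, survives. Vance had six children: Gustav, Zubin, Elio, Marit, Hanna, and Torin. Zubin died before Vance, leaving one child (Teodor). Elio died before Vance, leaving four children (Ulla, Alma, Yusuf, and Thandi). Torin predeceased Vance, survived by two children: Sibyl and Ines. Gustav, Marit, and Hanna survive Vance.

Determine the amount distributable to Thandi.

Thandi receives ₹24,000.

Yannick takes one-fifth of ₹720,000 = ₹144,000. The remaining ₹576,000 passes to the descendants.
The descendants' portion (₹576,000) is divided into 6 shares of ₹96,000: Gustav, Marit, and Hanna each take ₹96,000; Zubin's ₹96,000 share passes to Zubin's issue; Elio's ₹96,000 share passes to Elio's issue; Torin's ₹96,000 share passes to Torin's issue.
Zubin's share (₹96,000) passes entirely to Teodor.
Elio's share (₹96,000) is divided into 4 shares of ₹24,000: Ulla, Alma, Yusuf, and Thandi each take ₹24,000.
Torin's share (₹96,000) is divided into 2 shares of ₹48,000: Sibyl and Ines each take ₹48,000.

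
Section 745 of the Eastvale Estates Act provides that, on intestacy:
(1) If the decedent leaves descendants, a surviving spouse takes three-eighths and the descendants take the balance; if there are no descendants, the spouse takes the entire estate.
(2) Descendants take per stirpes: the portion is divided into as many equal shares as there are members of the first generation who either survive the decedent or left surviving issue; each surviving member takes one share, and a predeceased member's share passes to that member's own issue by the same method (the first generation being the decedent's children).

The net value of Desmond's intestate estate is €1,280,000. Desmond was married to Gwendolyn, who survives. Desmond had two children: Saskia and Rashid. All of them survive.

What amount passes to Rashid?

Gwendolyn takes three-eighths of €1,280,000 = €480,000. The remaining €800,000 passes to the descendants.
The descendants' portion (€800,000) is divided into 2 shares of €400,000: Saskia and Rashid each take €400,000.

Rashid receives €400,000.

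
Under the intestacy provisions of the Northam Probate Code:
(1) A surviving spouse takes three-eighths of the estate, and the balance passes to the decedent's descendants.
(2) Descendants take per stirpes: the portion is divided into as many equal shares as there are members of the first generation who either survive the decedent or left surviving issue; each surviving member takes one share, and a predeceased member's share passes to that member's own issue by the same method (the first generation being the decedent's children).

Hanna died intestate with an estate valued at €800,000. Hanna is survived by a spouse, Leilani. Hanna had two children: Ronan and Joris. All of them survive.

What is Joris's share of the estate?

Leilani takes three-eighths of €800,000 = €300,000. The remaining €500,000 passes to the descendants.
The descendants' portion (€500,000) is divided into 2 shares of €250,000: Ronan and Joris each take €250,000.

Joris receives €250,000.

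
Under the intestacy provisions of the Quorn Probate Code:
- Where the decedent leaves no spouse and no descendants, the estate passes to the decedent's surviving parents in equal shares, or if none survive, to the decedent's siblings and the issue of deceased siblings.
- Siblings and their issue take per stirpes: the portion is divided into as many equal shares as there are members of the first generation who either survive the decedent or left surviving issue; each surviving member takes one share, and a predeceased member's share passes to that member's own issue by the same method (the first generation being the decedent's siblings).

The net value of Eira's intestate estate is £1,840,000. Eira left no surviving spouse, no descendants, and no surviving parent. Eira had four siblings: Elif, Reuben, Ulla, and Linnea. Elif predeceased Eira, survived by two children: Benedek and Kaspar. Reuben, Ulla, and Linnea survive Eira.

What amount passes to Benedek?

The entire £1,840,000 passes to the siblings and their issue.
That amount (£1,840,000) is divided into 4 shares of £460,000: Reuben, Ulla, and Linnea each take £460,000; Elif's £460,000 share passes to Elif's issue.
Elif's share (£460,000) is divided into 2 shares of £230,000: Benedek and Kaspar each take £230,000.

Benedek receives £230,000.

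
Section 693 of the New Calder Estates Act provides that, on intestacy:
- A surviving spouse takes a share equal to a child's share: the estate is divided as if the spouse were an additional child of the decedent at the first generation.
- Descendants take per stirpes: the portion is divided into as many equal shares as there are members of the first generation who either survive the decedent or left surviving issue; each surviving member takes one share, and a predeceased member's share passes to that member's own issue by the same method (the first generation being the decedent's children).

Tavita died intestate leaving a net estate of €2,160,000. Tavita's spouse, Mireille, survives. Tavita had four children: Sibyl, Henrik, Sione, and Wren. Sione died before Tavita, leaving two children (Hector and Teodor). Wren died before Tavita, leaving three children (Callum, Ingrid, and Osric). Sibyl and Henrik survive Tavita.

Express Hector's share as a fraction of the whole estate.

Hector receives 1/10 of the estate.

The spouse counts as an additional share at the children's level, so there are 5 primary shares of €432,000. Mireille takes one such share (€432,000).
The children's combined portion (€1,728,000) is divided into 4 shares of €432,000: Sibyl and Henrik each take €432,000; Sione's €432,000 share passes to Sione's issue; Wren's €432,000 share passes to Wren's issue.
Sione's share (€432,000) is divided into 2 shares of €216,000: Hector and Teodor each take €216,000.
Wren's share (€432,000) is divided into 3 shares of €144,000: Callum, Ingrid, and Osric each take €144,000.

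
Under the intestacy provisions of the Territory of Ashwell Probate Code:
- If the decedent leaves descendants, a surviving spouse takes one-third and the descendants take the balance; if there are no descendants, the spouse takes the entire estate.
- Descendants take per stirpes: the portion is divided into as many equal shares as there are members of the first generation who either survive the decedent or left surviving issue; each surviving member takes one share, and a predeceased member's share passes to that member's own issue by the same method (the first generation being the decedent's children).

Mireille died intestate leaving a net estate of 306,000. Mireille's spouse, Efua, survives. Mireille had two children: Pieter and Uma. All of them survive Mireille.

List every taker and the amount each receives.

Efua: 102,000; Pieter: 102,000; Uma: 102,000

Efua takes one-third of 306,000 = 102,000. The remaining 204,000 passes to the descendants.
The descendants' portion (204,000) is divided into 2 shares of 102,000: Pieter and Uma each take 102,000.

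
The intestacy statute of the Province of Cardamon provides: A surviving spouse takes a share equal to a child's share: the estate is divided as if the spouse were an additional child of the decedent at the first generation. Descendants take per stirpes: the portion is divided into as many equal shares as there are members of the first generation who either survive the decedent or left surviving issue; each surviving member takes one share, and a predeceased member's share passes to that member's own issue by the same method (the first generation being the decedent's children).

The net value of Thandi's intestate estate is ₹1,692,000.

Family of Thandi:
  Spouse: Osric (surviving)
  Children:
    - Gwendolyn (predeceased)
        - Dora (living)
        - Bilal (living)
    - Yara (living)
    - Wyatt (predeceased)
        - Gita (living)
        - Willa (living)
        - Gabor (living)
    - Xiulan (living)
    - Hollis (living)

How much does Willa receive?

The spouse counts as an additional share at the children's level, so there are 6 primary shares of ₹282,000. Osric takes one such share (₹282,000).
The children's combined portion (₹1,410,000) is divided into 5 shares of ₹282,000: Yara, Xiulan, and Hollis each take ₹282,000; Gwendolyn's ₹282,000 share passes to Gwendolyn's issue; Wyatt's ₹282,000 share passes to Wyatt's issue.
Gwendolyn's share (₹282,000) is divided into 2 shares of ₹141,000: Dora and Bilal each take ₹141,000.
Wyatt's share (₹282,000) is divided into 3 shares of ₹94,000: Gita, Willa, and Gabor each take ₹94,000.

Willa receives ₹94,000.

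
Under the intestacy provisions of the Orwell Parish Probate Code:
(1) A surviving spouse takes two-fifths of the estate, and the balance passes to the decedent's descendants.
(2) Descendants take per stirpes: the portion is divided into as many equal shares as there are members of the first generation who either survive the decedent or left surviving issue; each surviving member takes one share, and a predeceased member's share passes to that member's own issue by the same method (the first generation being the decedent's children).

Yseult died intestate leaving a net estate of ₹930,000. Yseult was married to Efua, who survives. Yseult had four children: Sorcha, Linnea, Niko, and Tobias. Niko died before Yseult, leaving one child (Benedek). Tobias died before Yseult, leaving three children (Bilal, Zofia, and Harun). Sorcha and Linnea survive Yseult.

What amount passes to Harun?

Efua takes two-fifths of ₹930,000 = ₹372,000. The remaining ₹558,000 passes to the descendants.
The descendants' portion (₹558,000) is divided into 4 shares of ₹139,500: Sorcha and Linnea each take ₹139,500; Niko's ₹139,500 share passes to Niko's issue; Tobias's ₹139,500 share passes to Tobias's issue.
Niko's share (₹139,500) passes entirely to Benedek.
Tobias's share (₹139,500) is divided into 3 shares of ₹46,500: Bilal, Zofia, and Harun each take ₹46,500.

Harun receives ₹46,500.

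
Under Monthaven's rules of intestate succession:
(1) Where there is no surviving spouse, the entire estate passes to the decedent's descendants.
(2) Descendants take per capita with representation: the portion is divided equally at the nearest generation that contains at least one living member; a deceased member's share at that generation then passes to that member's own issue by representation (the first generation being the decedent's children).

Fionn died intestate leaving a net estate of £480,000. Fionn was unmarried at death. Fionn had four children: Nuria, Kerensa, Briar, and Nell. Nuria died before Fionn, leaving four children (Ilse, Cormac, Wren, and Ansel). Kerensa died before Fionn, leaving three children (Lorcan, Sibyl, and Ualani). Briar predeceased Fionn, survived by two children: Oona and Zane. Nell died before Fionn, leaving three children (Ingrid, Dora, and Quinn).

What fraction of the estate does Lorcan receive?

Lorcan receives 1/12 of the estate.

The entire £480,000 passes to the descendants.
No child survives, so the initial division is made at the grandchildren's generation.
That amount (£480,000) is divided into 12 shares of £40,000: Ilse, Cormac, Wren, Ansel, Lorcan, Sibyl, Ualani, Oona, Zane, Ingrid, Dora, and Quinn each take £40,000.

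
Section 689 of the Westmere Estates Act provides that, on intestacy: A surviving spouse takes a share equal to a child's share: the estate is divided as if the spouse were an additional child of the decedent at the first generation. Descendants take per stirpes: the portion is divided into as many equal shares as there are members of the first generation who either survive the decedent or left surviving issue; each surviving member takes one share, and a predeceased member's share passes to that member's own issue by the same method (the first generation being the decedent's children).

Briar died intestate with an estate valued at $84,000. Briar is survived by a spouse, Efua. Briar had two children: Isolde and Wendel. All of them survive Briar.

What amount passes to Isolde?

The spouse counts as an additional share at the children's level, so there are 3 primary shares of $28,000. Efua takes one such share ($28,000).
The children's combined portion ($56,000) is divided into 2 shares of $28,000: Isolde and Wendel each take $28,000.

Isolde receives $28,000.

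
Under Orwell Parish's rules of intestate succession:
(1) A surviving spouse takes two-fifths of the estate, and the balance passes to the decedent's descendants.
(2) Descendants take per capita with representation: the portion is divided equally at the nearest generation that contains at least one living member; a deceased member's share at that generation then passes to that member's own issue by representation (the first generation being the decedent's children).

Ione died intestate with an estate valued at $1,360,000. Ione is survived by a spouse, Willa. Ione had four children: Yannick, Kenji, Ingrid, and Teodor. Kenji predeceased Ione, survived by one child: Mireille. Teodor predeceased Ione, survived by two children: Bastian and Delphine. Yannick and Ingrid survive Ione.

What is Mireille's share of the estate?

Willa takes two-fifths of $1,360,000 = $544,000. The remaining $816,000 passes to the descendants.
The descendants' portion ($816,000) is divided into 4 shares of $204,000: Yannick and Ingrid each take $204,000; Kenji's $204,000 share passes to Kenji's issue; Teodor's $204,000 share passes to Teodor's issue.
Kenji's share ($204,000) passes entirely to Mireille.
Teodor's share ($204,000) is divided into 2 shares of $102,000: Bastian and Delphine each take $102,000.

Mireille receives $204,000.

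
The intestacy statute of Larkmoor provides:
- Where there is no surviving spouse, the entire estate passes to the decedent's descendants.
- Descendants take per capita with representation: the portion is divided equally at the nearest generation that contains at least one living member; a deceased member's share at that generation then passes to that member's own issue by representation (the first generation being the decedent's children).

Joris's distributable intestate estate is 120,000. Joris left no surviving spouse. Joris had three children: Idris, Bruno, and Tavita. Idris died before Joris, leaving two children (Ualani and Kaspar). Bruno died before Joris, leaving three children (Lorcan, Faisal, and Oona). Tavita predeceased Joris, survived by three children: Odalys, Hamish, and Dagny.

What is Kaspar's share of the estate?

The entire 120,000 passes to the descendants.
No child survives, so the initial division is made at the grandchildren's generation.
That amount (120,000) is divided into 8 shares of 15,000: Ualani, Kaspar, Lorcan, Faisal, Oona, Odalys, Hamish, and Dagny each take 15,000.

Kaspar receives 15,000.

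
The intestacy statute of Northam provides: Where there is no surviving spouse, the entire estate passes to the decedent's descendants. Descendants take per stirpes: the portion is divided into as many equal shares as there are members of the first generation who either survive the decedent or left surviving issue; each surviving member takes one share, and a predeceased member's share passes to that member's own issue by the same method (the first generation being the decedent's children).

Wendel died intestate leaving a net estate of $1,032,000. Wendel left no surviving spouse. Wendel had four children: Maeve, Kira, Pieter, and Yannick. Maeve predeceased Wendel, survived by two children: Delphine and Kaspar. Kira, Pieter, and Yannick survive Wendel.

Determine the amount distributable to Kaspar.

The entire $1,032,000 passes to the descendants.
That amount ($1,032,000) is divided into 4 shares of $258,000: Kira, Pieter, and Yannick each take $258,000; Maeve's $258,000 share passes to Maeve's issue.
Maeve's share ($258,000) is divided into 2 shares of $129,000: Delphine and Kaspar each take $129,000.

Kaspar receives $129,000.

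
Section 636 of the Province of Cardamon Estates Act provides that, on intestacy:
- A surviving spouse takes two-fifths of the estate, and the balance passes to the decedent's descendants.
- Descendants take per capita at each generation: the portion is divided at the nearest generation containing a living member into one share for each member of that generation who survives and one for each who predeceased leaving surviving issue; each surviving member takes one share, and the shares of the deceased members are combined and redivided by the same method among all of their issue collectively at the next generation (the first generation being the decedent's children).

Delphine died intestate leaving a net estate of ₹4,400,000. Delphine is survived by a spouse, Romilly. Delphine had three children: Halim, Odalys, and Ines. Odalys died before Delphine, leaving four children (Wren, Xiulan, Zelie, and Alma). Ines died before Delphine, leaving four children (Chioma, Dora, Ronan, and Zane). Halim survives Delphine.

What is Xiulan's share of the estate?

Xiulan receives ₹220,000.

Romilly takes two-fifths of ₹4,400,000 = ₹1,760,000. The remaining ₹2,640,000 passes to the descendants.
The descendants' portion (₹2,640,000) is divided at the children's generation into 3 shares of ₹880,000. Halim takes ₹880,000. The 2 shares of the deceased (Odalys and Ines) are combined into a pool of ₹1,760,000.
That pool (₹1,760,000) is divided at the grandchildren's generation equally among Wren, Xiulan, Zelie, Alma, Chioma, Dora, Ronan, and Zane: ₹220,000 each.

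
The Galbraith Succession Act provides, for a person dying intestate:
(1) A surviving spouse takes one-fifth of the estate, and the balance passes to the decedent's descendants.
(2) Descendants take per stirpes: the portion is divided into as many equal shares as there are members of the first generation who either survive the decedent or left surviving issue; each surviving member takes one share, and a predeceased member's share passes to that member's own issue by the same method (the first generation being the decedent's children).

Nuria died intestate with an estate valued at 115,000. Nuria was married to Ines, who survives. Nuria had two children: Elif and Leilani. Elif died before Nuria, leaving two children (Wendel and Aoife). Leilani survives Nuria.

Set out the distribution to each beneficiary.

Ines takes one-fifth of 115,000 = 23,000. The remaining 92,000 passes to the descendants.
The descendants' portion (92,000) is divided into 2 shares of 46,000: Leilani takes 46,000; Elif's 46,000 share passes to Elif's issue.
Elif's share (46,000) is divided into 2 shares of 23,000: Wendel and Aoife each take 23,000.

Ines: 23,000; Wendel: 23,000; Aoife: 23,000; Leilani: 46,000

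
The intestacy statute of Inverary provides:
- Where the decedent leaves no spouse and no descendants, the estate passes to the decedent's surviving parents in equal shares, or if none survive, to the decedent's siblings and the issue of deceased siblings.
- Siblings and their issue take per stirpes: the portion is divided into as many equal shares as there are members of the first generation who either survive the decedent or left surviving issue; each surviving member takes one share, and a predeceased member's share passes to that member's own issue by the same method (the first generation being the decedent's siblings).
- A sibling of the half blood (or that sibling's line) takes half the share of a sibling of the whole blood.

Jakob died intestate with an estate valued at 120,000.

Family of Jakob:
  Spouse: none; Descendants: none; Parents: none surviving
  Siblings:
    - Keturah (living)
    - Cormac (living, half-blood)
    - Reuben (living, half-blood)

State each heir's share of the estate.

Keturah: 60,000; Cormac: 30,000; Reuben: 30,000

The entire 120,000 passes to the siblings and their issue.
Counting each half-blood sibling's line as half a unit, there are 2 units in 120,000, so one unit is 60,000. Whole-blood lines (Keturah) take 60,000 each; half-blood lines (Cormac and Reuben) take 30,000 each.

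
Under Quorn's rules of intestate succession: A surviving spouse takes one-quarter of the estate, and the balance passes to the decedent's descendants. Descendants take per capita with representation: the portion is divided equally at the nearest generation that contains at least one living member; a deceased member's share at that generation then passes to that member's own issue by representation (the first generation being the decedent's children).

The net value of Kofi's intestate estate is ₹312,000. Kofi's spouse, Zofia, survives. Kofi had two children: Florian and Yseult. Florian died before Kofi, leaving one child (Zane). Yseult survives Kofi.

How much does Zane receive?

Zofia takes one-quarter of ₹312,000 = ₹78,000. The remaining ₹234,000 passes to the descendants.
The descendants' portion (₹234,000) is divided into 2 shares of ₹117,000: Yseult takes ₹117,000; Florian's ₹117,000 share passes to Florian's issue.
Florian's share (₹117,000) passes entirely to Zane.

Zane receives ₹117,000.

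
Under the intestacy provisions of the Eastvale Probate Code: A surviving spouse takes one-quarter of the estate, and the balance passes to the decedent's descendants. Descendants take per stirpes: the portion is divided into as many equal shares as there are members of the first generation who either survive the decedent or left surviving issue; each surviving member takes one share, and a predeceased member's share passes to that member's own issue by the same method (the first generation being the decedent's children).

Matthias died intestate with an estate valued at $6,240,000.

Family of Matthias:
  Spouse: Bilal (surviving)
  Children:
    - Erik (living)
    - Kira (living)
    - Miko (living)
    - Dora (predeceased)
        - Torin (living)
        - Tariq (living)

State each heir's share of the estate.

Bilal: $1,560,000; Erik: $1,170,000; Kira: $1,170,000; Miko: $1,170,000; Torin: $585,000; Tariq: $585,000

Bilal takes one-quarter of $6,240,000 = $1,560,000. The remaining $4,680,000 passes to the descendants.
The descendants' portion ($4,680,000) is divided into 4 shares of $1,170,000: Erik, Kira, and Miko each take $1,170,000; Dora's $1,170,000 share passes to Dora's issue.
Dora's share ($1,170,000) is divided into 2 shares of $585,000: Torin and Tariq each take $585,000.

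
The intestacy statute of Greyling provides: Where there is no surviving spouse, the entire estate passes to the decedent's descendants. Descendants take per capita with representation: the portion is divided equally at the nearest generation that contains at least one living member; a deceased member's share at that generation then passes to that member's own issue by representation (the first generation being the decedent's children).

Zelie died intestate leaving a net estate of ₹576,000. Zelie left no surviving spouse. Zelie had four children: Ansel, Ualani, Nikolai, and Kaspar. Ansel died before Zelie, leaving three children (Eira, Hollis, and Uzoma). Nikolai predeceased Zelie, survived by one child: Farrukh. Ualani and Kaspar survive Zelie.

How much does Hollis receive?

Hollis receives ₹48,000.

The entire ₹576,000 passes to the descendants.
That amount (₹576,000) is divided into 4 shares of ₹144,000: Ualani and Kaspar each take ₹144,000; Ansel's ₹144,000 share passes to Ansel's issue; Nikolai's ₹144,000 share passes to Nikolai's issue.
Ansel's share (₹144,000) is divided into 3 shares of ₹48,000: Eira, Hollis, and Uzoma each take ₹48,000.
Nikolai's share (₹144,000) passes entirely to Farrukh.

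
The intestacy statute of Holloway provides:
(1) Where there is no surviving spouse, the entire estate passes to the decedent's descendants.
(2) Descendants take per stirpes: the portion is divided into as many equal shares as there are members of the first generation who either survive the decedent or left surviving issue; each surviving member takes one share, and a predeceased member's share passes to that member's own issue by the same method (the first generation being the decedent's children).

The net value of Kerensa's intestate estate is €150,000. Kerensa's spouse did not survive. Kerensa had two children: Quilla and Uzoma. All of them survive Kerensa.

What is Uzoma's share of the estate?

The entire €150,000 passes to the descendants.
That amount (€150,000) is divided into 2 shares of €75,000: Quilla and Uzoma each take €75,000.

Uzoma receives €75,000.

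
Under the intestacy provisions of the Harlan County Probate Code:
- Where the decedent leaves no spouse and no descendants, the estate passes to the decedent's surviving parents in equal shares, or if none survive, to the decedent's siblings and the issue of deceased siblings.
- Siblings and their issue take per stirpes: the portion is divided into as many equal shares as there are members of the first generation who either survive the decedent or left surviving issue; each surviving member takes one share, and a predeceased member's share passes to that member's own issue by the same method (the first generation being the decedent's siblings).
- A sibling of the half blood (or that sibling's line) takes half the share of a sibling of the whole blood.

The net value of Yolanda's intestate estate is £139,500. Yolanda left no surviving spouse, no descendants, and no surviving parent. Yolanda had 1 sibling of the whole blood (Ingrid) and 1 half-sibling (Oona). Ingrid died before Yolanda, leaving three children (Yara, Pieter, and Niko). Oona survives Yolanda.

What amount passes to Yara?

Yara receives £31,000.

The entire £139,500 passes to the siblings and their issue.
Counting each half-blood sibling's line as half a unit, there are 3/2 units in £139,500, so one unit is £93,000. Whole-blood lines (Ingrid) take £93,000 each; half-blood lines (Oona) take £46,500 each.
Ingrid's share (£93,000) is divided into 3 shares of £31,000: Yara, Pieter, and Niko each take £31,000.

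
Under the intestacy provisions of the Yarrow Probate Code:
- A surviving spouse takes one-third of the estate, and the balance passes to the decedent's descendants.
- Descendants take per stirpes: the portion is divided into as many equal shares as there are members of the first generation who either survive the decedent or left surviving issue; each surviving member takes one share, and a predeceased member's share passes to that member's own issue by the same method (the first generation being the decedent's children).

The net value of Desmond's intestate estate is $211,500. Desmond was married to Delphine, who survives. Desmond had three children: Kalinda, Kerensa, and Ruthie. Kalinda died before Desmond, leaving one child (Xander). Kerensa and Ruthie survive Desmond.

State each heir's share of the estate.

Delphine: $70,500; Xander: $47,000; Kerensa: $47,000; Ruthie: $47,000

Delphine takes one-third of $211,500 = $70,500. The remaining $141,000 passes to the descendants.
The descendants' portion ($141,000) is divided into 3 shares of $47,000: Kerensa and Ruthie each take $47,000; Kalinda's $47,000 share passes to Kalinda's issue.
Kalinda's share ($47,000) passes entirely to Xander.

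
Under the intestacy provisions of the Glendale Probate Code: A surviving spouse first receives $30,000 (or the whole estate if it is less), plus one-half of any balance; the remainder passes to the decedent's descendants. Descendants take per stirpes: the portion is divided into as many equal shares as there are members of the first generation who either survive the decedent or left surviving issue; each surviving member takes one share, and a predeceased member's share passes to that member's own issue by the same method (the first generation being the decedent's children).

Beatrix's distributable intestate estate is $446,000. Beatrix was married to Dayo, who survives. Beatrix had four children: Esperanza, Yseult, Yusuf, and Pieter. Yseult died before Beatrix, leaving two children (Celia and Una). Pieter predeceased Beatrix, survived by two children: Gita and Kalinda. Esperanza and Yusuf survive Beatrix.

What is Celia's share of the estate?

Dayo first takes $30,000, leaving a balance of $416,000. Dayo then takes one-half of the balance ($208,000), for a total of $238,000. The remaining $208,000 passes to the descendants.
The descendants' portion ($208,000) is divided into 4 shares of $52,000: Esperanza and Yusuf each take $52,000; Yseult's $52,000 share passes to Yseult's issue; Pieter's $52,000 share passes to Pieter's issue.
Yseult's share ($52,000) is divided into 2 shares of $26,000: Celia and Una each take $26,000.
Pieter's share ($52,000) is divided into 2 shares of $26,000: Gita and Kalinda each take $26,000.

Celia receives $26,000.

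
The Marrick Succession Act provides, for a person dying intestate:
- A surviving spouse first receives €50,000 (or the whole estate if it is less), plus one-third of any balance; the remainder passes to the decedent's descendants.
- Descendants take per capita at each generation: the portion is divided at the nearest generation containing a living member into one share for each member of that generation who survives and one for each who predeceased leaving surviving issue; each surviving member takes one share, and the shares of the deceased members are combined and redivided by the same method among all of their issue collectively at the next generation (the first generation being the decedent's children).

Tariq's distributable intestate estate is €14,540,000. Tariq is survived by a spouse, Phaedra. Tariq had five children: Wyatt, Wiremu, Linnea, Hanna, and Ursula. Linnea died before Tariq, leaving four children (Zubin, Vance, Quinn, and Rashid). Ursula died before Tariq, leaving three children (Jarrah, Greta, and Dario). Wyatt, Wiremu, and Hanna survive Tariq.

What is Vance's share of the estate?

Vance receives €552,000.

Phaedra first takes €50,000, leaving a balance of €14,490,000. Phaedra then takes one-third of the balance (€4,830,000), for a total of €4,880,000. The remaining €9,660,000 passes to the descendants.
The descendants' portion (€9,660,000) is divided at the children's generation into 5 shares of €1,932,000. Wyatt, Wiremu, and Hanna each take €1,932,000. The 2 shares of the deceased (Linnea and Ursula) are combined into a pool of €3,864,000.
That pool (€3,864,000) is divided at the grandchildren's generation equally among Zubin, Vance, Quinn, Rashid, Jarrah, Greta, and Dario: €552,000 each.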